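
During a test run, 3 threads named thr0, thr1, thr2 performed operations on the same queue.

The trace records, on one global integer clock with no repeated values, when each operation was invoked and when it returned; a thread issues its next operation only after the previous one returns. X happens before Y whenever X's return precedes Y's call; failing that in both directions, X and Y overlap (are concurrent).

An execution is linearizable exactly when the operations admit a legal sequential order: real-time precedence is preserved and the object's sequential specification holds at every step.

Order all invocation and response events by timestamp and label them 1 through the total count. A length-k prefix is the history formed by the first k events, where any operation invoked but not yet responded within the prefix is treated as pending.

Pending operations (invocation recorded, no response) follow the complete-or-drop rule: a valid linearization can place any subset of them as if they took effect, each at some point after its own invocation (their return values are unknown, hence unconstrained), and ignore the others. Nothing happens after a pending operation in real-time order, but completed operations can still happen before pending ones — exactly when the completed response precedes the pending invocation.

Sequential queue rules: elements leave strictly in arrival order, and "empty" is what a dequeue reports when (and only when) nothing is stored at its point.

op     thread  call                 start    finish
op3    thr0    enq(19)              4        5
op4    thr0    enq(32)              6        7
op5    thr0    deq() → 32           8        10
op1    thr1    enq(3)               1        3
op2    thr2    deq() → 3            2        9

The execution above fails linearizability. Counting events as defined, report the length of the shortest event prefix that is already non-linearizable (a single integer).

one valid order for events 1..9 is op1, op2, op3, op4:
step 1: op1 enq(3) — queue <3>
step 2: op2 deq() → 3 — queue <>
step 3: op3 enq(19) — queue <19>
step 4: op4 enq(32) — queue <19,32>
adding event 10 (op5 responds at 10) leaves no legal real-time order
sample order op1, op2, op3, op4, op5 stalls at step 5 — op5 deq() → 32 has no legal effect
sample order op1, op3, op2, op4, op5 stalls at step 5 — op5 deq() → 32 has no legal effect

10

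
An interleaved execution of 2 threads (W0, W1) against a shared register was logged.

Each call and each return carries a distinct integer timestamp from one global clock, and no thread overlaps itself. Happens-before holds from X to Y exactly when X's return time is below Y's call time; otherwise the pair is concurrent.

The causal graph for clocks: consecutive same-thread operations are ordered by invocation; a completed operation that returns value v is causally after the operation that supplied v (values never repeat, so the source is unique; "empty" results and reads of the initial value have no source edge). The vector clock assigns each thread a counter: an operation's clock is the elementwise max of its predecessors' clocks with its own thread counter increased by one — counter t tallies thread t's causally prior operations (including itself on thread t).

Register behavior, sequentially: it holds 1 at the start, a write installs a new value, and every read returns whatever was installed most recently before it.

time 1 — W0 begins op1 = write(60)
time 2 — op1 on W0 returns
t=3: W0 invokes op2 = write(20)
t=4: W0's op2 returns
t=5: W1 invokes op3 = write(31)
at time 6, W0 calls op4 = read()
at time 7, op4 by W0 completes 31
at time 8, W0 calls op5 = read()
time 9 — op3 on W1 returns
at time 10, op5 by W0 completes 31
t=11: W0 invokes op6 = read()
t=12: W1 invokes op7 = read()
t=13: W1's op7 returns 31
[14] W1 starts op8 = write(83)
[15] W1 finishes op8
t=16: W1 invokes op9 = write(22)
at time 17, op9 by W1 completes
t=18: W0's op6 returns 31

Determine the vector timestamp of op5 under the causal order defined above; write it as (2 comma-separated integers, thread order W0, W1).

(4, 1)

no predecessors for op3 (invoked 5): W1 increments from zero → (0, 1)
no predecessors for op1 (invoked 1): W0 increments from zero → (1, 0)
op7, invoked 12, takes VC(op3)=(0, 1) under max, adds 1 for W1 → (0, 2)
op2, invoked 3, takes VC(op1)=(1, 0) under max, adds 1 for W0 → (2, 0)
op8, invoked 14, takes VC(op7)=(0, 2) under max, adds 1 for W1 → (0, 3)
op9, invoked 16, takes VC(op8)=(0, 3) under max, adds 1 for W1 → (0, 4)
op4, invoked 6, takes VC(op2)=(2, 0), VC(op3)=(0, 1) under max, adds 1 for W0 → (3, 1)
op5, invoked 8, takes VC(op3)=(0, 1), VC(op4)=(3, 1) under max, adds 1 for W0 → (4, 1)
op6, invoked 11, takes VC(op3)=(0, 1), VC(op5)=(4, 1) under max, adds 1 for W0 → (5, 1)
target: VC(op5) = (4, 1)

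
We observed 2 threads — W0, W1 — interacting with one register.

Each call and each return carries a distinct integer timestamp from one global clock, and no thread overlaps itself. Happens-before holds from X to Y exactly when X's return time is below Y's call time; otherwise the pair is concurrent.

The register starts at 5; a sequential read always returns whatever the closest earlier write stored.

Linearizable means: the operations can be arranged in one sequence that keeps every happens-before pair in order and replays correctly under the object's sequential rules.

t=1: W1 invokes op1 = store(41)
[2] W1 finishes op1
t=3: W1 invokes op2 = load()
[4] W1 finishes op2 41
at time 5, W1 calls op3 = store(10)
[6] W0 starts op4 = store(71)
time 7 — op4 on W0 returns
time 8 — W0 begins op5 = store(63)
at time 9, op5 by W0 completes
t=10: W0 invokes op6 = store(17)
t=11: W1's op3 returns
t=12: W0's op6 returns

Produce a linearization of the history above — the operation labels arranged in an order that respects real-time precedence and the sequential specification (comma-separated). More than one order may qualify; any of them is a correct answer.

1. op1 store(41), leaving value 41
2. op2 load() → 41, leaving value 41
3. op3 store(10), leaving value 10
4. op4 store(71), leaving value 71
5. op5 store(63), leaving value 63
6. op6 store(17), leaving value 17

op1, op2, op3, op4, op5, op6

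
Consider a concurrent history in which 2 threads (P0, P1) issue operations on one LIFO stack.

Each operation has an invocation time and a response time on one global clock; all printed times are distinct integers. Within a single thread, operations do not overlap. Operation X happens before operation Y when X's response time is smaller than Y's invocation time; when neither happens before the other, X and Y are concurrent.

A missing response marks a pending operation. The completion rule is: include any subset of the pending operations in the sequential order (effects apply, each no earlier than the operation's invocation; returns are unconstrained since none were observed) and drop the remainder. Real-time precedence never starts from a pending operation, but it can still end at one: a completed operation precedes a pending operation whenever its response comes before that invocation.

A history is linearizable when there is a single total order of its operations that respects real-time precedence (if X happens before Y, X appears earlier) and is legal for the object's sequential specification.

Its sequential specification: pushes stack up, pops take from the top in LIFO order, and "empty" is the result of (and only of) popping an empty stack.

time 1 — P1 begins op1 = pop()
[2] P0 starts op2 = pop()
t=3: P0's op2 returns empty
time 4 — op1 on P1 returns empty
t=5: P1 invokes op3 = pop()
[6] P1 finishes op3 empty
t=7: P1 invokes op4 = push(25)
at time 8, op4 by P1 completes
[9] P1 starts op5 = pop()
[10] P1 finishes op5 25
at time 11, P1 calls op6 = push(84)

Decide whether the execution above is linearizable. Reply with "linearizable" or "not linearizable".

a witness: op1, op2, op3, op4, op5
after step 1 (op1 pop() → empty): stack <>
after step 2 (op2 pop() → empty): stack <>
after step 3 (op3 pop() → empty): stack <>
after step 4 (op4 push(25)): stack <25>
after step 5 (op5 pop() → 25): stack <>

linearizable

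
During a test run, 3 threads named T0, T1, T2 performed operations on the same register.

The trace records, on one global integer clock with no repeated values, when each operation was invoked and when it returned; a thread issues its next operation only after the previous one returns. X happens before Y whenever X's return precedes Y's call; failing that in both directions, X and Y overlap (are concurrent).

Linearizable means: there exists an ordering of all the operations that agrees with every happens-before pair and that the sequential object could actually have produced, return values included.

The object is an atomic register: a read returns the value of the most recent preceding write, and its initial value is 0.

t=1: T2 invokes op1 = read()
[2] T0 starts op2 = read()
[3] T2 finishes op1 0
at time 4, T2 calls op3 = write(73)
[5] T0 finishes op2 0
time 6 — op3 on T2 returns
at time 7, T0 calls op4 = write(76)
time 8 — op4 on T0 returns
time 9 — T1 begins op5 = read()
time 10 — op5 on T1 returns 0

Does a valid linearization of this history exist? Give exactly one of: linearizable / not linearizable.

not linearizable

prefix check: 1..9 passes, 1..10 fails once op5's time-10 response joins
no legal order exists: 3 real-time-consistent candidates over 5 completed register operations, all rejected
for example op1, op2, op3, op4, op5 fails at step 5: op5 read() → 0 is not legal there
for example op1, op3, op2, op4, op5 fails at step 3: op2 read() → 0 is not legal there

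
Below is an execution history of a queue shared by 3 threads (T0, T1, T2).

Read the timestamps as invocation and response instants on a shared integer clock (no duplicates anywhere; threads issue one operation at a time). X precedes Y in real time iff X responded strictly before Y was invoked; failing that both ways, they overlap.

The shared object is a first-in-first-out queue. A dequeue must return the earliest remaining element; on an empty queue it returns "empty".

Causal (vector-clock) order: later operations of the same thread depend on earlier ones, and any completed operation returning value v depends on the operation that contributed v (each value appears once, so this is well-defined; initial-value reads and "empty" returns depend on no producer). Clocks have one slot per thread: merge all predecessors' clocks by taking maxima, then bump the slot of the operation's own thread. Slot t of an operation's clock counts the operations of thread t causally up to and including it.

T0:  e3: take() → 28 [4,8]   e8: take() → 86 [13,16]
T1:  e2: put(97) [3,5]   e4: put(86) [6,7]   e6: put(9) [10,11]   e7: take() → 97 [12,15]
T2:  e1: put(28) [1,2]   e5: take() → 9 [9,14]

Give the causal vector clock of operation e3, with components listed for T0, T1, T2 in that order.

(1, 0, 1)

invoked at 1, e1 has no predecessors; its own T2 bump gives (0, 0, 1)
invoked at 3, e2 has no predecessors; its own T1 bump gives (0, 1, 0)
e4 (invocation 6): componentwise max over VC(e2)=(0, 1, 0), +1 at T1, giving (0, 2, 0)
e3 (invocation 4): componentwise max over VC(e1)=(0, 0, 1), +1 at T0, giving (1, 0, 1)
e6 (invocation 10): componentwise max over VC(e4)=(0, 2, 0), +1 at T1, giving (0, 3, 0)
e7 (invocation 12): componentwise max over VC(e2)=(0, 1, 0), VC(e6)=(0, 3, 0), +1 at T1, giving (0, 4, 0)
e5 (invocation 9): componentwise max over VC(e1)=(0, 0, 1), VC(e6)=(0, 3, 0), +1 at T2, giving (0, 3, 2)
e8 (invocation 13): componentwise max over VC(e3)=(1, 0, 1), VC(e4)=(0, 2, 0), +1 at T0, giving (2, 2, 1)
target: VC(e3) = (1, 0, 1)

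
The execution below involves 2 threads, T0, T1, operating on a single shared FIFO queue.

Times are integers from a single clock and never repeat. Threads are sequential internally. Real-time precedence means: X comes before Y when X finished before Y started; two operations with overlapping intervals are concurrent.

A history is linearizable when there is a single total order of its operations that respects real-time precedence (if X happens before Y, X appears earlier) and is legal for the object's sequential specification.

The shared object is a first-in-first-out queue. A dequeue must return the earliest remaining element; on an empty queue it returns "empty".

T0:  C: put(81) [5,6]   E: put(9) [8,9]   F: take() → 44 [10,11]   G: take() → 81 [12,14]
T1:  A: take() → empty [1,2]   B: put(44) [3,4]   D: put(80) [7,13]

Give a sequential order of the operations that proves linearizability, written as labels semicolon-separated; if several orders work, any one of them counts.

A; B; C; D; E; F; G

step 1: A take() → empty — queue <>
step 2: B put(44) — queue <44>
step 3: C put(81) — queue <44,81>
step 4: D put(80) — queue <44,81,80>
step 5: E put(9) — queue <44,81,80,9>
step 6: F take() → 44 — queue <81,80,9>
step 7: G take() → 81 — queue <80,9>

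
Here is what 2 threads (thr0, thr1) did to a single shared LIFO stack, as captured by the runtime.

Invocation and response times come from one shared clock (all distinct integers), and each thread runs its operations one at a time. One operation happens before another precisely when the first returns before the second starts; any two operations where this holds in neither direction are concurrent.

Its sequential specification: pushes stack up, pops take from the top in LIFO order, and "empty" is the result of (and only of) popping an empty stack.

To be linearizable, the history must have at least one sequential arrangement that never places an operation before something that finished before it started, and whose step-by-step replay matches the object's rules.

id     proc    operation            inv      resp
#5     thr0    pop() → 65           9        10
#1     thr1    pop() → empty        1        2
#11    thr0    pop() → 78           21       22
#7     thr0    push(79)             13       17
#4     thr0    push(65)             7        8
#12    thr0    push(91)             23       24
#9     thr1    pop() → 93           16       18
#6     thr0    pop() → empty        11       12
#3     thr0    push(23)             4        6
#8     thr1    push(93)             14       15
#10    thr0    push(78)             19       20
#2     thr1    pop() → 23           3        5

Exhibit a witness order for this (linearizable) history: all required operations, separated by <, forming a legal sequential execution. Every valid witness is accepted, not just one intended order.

step 1: #1 pop() → empty — stack <>
step 2: #3 push(23) — stack <23>
step 3: #2 pop() → 23 — stack <>
step 4: #4 push(65) — stack <65>
step 5: #5 pop() → 65 — stack <>
step 6: #6 pop() → empty — stack <>
step 7: #7 push(79) — stack <79>
step 8: #8 push(93) — stack <79,93>
step 9: #9 pop() → 93 — stack <79>
step 10: #10 push(78) — stack <79,78>
step 11: #11 pop() → 78 — stack <79>
step 12: #12 push(91) — stack <79,91>

#1 < #3 < #2 < #4 < #5 < #6 < #7 < #8 < #9 < #10 < #11 < #12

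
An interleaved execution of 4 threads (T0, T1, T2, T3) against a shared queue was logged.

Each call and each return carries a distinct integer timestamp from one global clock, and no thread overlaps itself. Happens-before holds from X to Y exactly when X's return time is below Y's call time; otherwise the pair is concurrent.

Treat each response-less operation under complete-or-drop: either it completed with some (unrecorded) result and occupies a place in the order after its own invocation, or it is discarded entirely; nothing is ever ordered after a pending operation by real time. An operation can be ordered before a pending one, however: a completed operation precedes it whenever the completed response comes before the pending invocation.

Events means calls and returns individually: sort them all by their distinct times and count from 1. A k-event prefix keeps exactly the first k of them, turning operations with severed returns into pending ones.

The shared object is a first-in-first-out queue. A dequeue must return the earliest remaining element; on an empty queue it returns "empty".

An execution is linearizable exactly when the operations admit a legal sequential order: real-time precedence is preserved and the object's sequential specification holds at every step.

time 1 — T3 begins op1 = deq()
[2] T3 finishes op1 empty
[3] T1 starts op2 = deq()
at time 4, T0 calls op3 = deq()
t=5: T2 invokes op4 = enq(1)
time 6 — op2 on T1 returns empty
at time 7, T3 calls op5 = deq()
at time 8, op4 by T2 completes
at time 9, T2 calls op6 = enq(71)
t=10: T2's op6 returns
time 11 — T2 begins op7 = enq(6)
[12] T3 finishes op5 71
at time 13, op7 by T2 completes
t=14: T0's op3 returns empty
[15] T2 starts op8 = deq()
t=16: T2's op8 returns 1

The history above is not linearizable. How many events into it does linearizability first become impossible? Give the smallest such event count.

14

events 1..13 are linearizable, e.g. via op1, op2, op4, op3, op6, op5, op7:
after step 1 (op1 deq() → empty): queue <>
after step 2 (op2 deq() → empty): queue <>
after step 3 (op4 enq(1)): queue <1>
after step 4 (op3 deq() (pending, included)): queue <>
after step 5 (op6 enq(71)): queue <71>
after step 6 (op5 deq() → 71): queue <>
after step 7 (op7 enq(6)): queue <6>
event 14 — op3's response, time 14 — after it, nothing linearizes
one such order, op1, op2, op3, op4, op5, op6, op7, breaks at step 5 where op5 deq() → 71 is illegal
one such order, op1, op2, op3, op4, op6, op5, op7, breaks at step 6 where op5 deq() → 71 is illegal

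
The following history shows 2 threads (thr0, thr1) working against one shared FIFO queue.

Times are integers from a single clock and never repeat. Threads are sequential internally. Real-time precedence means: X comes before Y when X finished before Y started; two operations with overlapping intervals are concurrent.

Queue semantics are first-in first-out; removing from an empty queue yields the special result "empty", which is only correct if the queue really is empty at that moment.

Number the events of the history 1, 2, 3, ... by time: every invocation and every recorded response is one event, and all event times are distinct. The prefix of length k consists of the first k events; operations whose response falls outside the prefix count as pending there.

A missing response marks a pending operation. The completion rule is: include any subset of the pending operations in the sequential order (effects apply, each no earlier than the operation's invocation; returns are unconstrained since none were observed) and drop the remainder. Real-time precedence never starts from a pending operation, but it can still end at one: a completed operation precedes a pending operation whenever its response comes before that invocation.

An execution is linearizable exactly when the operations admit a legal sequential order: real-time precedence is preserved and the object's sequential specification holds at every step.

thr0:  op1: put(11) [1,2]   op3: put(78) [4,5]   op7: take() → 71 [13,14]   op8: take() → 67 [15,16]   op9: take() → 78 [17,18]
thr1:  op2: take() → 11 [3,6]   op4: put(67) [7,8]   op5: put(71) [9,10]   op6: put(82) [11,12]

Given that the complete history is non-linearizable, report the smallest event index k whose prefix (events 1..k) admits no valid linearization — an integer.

14

one valid order for events 1..13 is op1, op2, op3, op4, op5, op6:
after step 1 (op1 put(11)): queue <11>
after step 2 (op2 take() → 11): queue <>
after step 3 (op3 put(78)): queue <78>
after step 4 (op4 put(67)): queue <78,67>
after step 5 (op5 put(71)): queue <78,67,71>
after step 6 (op6 put(82)): queue <78,67,71,82>
event 14 — op7's response, time 14 — after it, nothing linearizes
one such order, op1, op2, op3, op4, op5, op6, op7, breaks at step 7 where op7 take() → 71 is illegal
one such order, op1, op3, op2, op4, op5, op6, op7, breaks at step 7 where op7 take() → 71 is illegal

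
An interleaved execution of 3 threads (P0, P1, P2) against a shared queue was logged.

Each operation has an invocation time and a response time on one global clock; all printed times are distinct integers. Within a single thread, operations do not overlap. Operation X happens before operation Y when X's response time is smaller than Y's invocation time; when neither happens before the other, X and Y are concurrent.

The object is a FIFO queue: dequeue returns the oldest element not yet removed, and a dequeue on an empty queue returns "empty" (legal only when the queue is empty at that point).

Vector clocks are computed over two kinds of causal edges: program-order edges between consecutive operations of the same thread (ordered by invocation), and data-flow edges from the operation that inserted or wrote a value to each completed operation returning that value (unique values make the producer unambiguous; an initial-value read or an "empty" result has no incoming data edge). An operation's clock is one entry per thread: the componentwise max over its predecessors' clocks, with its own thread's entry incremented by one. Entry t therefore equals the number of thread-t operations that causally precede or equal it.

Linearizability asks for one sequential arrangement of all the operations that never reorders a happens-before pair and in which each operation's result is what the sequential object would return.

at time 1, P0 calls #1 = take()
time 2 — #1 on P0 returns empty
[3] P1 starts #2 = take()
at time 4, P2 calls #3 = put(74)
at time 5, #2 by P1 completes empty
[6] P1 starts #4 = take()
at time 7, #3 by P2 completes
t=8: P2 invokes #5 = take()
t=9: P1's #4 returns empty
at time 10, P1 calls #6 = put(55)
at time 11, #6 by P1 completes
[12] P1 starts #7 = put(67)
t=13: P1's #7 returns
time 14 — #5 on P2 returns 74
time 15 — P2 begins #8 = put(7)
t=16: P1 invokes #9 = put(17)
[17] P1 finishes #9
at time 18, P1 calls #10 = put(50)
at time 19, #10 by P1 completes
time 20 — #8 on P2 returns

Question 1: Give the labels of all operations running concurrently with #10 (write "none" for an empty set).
concurrent with #10 ([18,19]): every op whose interval crosses 18..19
#1 [1,2]: before
#2 [3,5]: before
#3 [4,7]: before
#4 [6,9]: before
#5 [8,14]: before
#6 [10,11]: before
#7 [12,13]: before
#8 [15,20]: concurrent
#9 [16,17]: before

#8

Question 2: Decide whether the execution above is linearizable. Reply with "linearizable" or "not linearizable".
a witness: #1, #2, #3, #5, #4, #6, #7, #8, #9, #10
1. #1 take() → empty, leaving queue <>
2. #2 take() → empty, leaving queue <>
3. #3 put(74), leaving queue <74>
4. #5 take() → 74, leaving queue <>
5. #4 take() → empty, leaving queue <>
6. #6 put(55), leaving queue <55>
7. #7 put(67), leaving queue <55,67>
8. #8 put(7), leaving queue <55,67,7>
9. #9 put(17), leaving queue <55,67,7,17>
10. #10 put(50), leaving queue <55,67,7,17,50>

linearizable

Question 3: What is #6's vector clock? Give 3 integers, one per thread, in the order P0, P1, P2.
invoked at 4, #3 has no predecessors; its own P2 bump gives (0, 0, 1)
invoked at 3, #2 has no predecessors; its own P1 bump gives (0, 1, 0)
invoked at 1, #1 has no predecessors; its own P0 bump gives (1, 0, 0)
#5, invoked 8, takes VC(#3)=(0, 0, 1) under max, adds 1 for P2 → (0, 0, 2)
#4, invoked 6, takes VC(#2)=(0, 1, 0) under max, adds 1 for P1 → (0, 2, 0)
#8, invoked 15, takes VC(#5)=(0, 0, 2) under max, adds 1 for P2 → (0, 0, 3)
#6, invoked 10, takes VC(#4)=(0, 2, 0) under max, adds 1 for P1 → (0, 3, 0)
#7, invoked 12, takes VC(#6)=(0, 3, 0) under max, adds 1 for P1 → (0, 4, 0)
#9, invoked 16, takes VC(#7)=(0, 4, 0) under max, adds 1 for P1 → (0, 5, 0)
#10, invoked 18, takes VC(#9)=(0, 5, 0) under max, adds 1 for P1 → (0, 6, 0)
target: VC(#6) = (0, 3, 0)

(0, 3, 0)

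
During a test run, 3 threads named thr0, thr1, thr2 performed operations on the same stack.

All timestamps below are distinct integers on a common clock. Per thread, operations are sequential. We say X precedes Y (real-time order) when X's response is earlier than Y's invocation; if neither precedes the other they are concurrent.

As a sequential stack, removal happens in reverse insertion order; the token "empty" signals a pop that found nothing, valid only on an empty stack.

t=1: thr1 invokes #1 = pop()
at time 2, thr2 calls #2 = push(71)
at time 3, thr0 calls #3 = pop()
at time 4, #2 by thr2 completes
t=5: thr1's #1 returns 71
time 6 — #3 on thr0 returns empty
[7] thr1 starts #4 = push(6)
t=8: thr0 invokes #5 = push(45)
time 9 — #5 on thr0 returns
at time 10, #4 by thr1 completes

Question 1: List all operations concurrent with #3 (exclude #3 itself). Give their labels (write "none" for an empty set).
Answer: #1, #2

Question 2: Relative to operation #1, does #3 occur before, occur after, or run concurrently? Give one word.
Answer: concurrent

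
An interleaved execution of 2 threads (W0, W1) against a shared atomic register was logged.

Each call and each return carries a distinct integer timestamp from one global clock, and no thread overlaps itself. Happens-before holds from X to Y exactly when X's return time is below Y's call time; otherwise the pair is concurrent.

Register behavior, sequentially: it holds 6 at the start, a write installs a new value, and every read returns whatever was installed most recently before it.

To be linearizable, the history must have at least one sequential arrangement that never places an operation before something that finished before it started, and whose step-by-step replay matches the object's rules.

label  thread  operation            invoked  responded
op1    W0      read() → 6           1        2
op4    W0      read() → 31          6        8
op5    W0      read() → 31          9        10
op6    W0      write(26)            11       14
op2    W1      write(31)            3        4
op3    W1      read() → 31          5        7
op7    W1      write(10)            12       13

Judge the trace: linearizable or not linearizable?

witness order: op1, op2, op3, op4, op5, op6, op7
step 1: op1 read() → 6 — value 6
step 2: op2 write(31) — value 31
step 3: op3 read() → 31 — value 31
step 4: op4 read() → 31 — value 31
step 5: op5 read() → 31 — value 31
step 6: op6 write(26) — value 26
step 7: op7 write(10) — value 10

linearizable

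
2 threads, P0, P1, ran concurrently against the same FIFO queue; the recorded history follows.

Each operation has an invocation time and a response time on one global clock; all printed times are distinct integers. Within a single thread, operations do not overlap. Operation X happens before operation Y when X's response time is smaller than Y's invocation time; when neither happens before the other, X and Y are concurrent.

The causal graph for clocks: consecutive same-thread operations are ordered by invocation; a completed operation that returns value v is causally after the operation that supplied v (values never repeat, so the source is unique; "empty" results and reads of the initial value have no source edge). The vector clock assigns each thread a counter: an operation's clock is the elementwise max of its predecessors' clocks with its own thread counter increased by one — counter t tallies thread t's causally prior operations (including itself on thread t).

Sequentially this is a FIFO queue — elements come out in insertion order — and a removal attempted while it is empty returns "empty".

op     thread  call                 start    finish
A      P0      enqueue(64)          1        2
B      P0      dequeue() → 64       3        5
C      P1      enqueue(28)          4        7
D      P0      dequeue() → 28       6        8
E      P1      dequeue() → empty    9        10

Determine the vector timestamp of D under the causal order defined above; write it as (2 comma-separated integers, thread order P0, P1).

(3, 1)

VC(C, invoked at 4): no causal predecessors; +1 on P1 → (0, 1)
VC(A, invoked at 1): no causal predecessors; +1 on P0 → (1, 0)
invoked at 9, E merges VC(C)=(0, 1) and bumps P1's slot → (0, 2)
invoked at 3, B merges VC(A)=(1, 0) and bumps P0's slot → (2, 0)
invoked at 6, D merges VC(B)=(2, 0), VC(C)=(0, 1) and bumps P0's slot → (3, 1)
target: VC(D) = (3, 1)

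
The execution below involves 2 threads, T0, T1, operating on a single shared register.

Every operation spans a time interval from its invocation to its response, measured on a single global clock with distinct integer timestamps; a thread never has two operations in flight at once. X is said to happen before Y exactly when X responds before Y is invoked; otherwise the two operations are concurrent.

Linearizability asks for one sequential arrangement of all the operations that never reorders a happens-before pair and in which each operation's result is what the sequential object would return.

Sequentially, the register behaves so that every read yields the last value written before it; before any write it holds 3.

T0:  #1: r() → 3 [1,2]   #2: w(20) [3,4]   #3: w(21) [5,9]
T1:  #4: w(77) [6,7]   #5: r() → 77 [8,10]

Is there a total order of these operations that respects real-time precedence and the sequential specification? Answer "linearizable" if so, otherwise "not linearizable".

linearizable

one valid linearization: #1, #2, #3, #4, #5
step 1: #1 r() → 3 — value 3
step 2: #2 w(20) — value 20
step 3: #3 w(21) — value 21
step 4: #4 w(77) — value 77
step 5: #5 r() → 77 — value 77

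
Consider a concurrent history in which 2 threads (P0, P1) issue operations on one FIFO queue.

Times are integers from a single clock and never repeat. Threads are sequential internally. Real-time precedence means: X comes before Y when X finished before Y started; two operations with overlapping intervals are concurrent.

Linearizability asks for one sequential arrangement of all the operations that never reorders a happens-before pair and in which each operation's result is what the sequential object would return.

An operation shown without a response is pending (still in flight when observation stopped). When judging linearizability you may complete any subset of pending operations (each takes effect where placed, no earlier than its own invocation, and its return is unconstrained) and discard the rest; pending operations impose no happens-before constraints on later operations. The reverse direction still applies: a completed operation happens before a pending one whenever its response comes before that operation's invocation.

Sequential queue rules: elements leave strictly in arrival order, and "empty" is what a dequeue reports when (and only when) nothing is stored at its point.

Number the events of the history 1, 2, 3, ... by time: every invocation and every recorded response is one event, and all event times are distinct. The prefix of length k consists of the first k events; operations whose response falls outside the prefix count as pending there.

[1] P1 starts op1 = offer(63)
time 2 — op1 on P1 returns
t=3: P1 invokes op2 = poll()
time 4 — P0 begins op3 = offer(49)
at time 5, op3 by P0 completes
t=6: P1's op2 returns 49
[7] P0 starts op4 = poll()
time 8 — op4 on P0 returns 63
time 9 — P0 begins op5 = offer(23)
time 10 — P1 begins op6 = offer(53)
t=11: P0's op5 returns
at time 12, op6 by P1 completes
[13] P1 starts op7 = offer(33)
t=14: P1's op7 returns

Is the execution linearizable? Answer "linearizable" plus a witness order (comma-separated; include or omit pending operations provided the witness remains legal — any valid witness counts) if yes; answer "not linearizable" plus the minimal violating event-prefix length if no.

not linearizable — minimal violating prefix: 6 events

already the first 6 events (up to op2's response at time 6) admit no linearization; the first 5 still do
2 orders of the 3 completed FIFO queue ops respect real time; none is legal
sample order op1, op2, op3 stalls at step 2 — op2 poll() → 49 has no legal effect
sample order op1, op3, op2 stalls at step 3 — op2 poll() → 49 has no legal effect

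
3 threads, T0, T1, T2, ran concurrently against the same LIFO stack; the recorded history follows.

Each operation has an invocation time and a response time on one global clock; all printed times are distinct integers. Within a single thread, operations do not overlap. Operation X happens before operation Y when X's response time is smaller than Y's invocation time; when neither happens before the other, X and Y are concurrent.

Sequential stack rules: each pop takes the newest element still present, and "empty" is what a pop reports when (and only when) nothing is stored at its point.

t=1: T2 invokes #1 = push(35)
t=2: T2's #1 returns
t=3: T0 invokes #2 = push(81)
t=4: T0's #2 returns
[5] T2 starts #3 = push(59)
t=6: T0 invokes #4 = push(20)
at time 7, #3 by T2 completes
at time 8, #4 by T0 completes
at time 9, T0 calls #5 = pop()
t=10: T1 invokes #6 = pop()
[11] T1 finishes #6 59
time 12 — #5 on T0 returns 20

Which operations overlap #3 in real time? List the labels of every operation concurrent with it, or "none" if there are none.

#4

overlap test against #3 [5,7]: concurrent iff the interval meets 5..7
#1 [1,2]: before
#2 [3,4]: before
#4 [6,8]: concurrent
#5 [9,12]: after
#6 [10,11]: after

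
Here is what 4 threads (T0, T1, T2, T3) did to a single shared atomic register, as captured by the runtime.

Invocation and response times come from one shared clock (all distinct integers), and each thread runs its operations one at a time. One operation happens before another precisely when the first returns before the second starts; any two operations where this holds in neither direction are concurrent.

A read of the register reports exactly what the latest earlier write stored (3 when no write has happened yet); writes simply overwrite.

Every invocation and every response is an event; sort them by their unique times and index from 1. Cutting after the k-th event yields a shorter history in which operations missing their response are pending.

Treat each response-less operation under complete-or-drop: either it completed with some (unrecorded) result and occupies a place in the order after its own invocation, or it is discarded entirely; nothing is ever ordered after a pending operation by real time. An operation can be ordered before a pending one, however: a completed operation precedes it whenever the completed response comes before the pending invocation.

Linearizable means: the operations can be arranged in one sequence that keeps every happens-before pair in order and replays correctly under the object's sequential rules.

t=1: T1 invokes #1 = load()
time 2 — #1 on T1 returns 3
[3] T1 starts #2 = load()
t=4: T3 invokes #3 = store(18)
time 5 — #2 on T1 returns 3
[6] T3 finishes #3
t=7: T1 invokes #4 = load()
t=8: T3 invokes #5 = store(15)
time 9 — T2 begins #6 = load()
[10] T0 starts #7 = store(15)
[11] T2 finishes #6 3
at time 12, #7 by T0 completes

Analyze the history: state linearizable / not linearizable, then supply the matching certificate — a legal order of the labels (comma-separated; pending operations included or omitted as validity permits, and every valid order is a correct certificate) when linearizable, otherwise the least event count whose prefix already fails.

prefix check: 1..10 passes, 1..11 fails once #6's time-11 response joins
the 4 completed operations admit 2 real-time orders; each fails the atomic register replay
no completion choice of the 3 pending operations (#4, #5, #7) rescues it — every subset was tried
for example #1, #2, #3, #6 (pending dropped) fails at step 4: #6 load() → 3 is not legal there
for example #1, #3, #2, #6 (pending dropped) fails at step 3: #2 load() → 3 is not legal there

not linearizable — minimal violating prefix: 11 events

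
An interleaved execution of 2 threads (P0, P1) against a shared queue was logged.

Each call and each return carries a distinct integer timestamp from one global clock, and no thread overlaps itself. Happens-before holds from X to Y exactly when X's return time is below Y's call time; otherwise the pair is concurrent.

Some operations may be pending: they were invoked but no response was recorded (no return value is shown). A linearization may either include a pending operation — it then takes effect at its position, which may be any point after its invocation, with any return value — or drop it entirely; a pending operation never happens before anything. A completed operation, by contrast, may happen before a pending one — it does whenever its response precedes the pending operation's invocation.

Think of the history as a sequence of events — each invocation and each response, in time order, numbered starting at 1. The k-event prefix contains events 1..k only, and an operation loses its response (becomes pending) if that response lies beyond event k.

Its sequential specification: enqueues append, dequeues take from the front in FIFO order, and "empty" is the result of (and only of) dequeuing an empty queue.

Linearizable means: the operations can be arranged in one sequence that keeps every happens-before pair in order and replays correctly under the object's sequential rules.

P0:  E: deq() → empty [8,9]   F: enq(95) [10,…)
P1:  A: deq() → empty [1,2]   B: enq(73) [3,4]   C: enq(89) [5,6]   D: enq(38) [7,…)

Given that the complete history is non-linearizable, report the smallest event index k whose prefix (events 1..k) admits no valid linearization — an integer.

events 1..8 are linearizable, e.g. via A, B, C:
after step 1 (A deq() → empty): queue <>
after step 2 (B enq(73)): queue <73>
after step 3 (C enq(89)): queue <73,89>
with event 9 included (E responding at time 9), all real-time-consistent orders fail
completion choices over the 1 pending operation (D) were checked; none helps
e.g. A, B, C, E (pending dropped): illegal at step 4, since E deq() → empty cannot apply there

9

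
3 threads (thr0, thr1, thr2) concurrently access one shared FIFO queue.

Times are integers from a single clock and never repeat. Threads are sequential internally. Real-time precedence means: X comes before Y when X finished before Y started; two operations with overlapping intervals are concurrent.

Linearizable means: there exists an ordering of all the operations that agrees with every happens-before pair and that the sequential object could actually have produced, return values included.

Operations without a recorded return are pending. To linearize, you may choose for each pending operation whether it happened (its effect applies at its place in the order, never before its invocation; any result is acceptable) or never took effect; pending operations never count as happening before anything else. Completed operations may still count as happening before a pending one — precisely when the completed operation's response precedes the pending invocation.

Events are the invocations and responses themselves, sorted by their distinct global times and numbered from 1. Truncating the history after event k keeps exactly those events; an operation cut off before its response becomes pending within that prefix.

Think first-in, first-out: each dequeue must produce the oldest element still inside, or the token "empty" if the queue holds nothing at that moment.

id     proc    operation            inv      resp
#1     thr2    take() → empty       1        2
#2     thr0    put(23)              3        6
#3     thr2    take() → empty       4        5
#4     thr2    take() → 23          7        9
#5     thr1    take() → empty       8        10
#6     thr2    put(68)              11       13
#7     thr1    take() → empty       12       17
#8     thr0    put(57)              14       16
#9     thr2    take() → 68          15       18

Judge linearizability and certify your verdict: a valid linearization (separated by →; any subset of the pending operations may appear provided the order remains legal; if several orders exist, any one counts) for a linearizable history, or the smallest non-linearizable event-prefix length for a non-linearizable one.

linearizable — witness: #1 → #3 → #2 → #4 → #5 → #6 → #9 → #7 → #8

1. #1 take() → empty, leaving queue <>
2. #3 take() → empty, leaving queue <>
3. #2 put(23), leaving queue <23>
4. #4 take() → 23, leaving queue <>
5. #5 take() → empty, leaving queue <>
6. #6 put(68), leaving queue <68>
7. #9 take() → 68, leaving queue <>
8. #7 take() → empty, leaving queue <>
9. #8 put(57), leaving queue <57>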